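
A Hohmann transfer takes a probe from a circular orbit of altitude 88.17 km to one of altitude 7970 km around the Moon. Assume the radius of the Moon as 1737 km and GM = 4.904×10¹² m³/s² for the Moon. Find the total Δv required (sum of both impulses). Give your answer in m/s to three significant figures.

r₁ = 1737 + 88.17 = 1825.2 km = 1.8252×10⁶ m.
r₂ = 1737 + 7970 = 9707.0 km = 9.7070×10⁶ m.
Transfer ellipse a_t = (r₁ + r₂)/2 = 5.766×10⁶ m.
At r₁: circular v_c1 = √(μ/r₁) = 1639 m/s; transfer-perilune v_p = √[μ(2/r₁ − 1/a_t)] = 2127 m/s.
Δv₁ = v_p − v_c1 = 487.6 m/s.
At r₂: circular v_c2 = √(μ/r₂) = 710.8 m/s; transfer-apolune v_a = √[μ(2/r₂ − 1/a_t)] = 399.9 m/s.
Δv₂ = v_c2 − v_a = 310.9 m/s.
Total Δv = Δv₁ + Δv₂ = 798.5 m/s.

Δv_total ≈ 799 m/s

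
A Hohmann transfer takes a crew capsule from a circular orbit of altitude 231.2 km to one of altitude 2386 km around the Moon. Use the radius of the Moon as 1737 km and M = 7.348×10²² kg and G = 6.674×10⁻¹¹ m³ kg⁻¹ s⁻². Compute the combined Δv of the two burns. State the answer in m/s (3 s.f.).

Δv_total ≈ 472 m/s

μ = GM = 6.674×10⁻¹¹ × 7.348×10²² = 4.904×10¹² m³/s².
r₁ = 1737 + 231.2 = 1968.2 km = 1.9682×10⁶ m.
r₂ = 1737 + 2386 = 4123.0 km = 4.1230×10⁶ m.
Transfer ellipse a_t = (r₁ + r₂)/2 = 3.046×10⁶ m.
At r₁: circular v_c1 = √(μ/r₁) = 1578 m/s; transfer-perilune v_p = √[μ(2/r₁ − 1/a_t)] = 1837 m/s.
Δv₁ = v_p − v_c1 = 258.1 m/s.
At r₂: circular v_c2 = √(μ/r₂) = 1091 m/s; transfer-apolune v_a = √[μ(2/r₂ − 1/a_t)] = 876.7 m/s.
Δv₂ = v_c2 − v_a = 213.9 m/s.
Total Δv = Δv₁ + Δv₂ = 472.0 m/s.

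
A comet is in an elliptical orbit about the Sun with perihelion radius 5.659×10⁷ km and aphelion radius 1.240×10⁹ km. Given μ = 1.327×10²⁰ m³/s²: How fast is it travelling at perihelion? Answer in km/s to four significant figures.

v ≈ 66.97 km/s

Semi-major axis a = (r_p + r_a)/2 = 6.4830×10⁸ km = 6.483×10¹¹ m.
Vis-viva: v² = μ(2/r − 1/a) = 1.327×10²⁰ × (3.534×10⁻¹¹ − 1.543×10⁻¹²) = 4.485×10⁹ m²/s².
v = 66970 m/s = 66.97 km/s.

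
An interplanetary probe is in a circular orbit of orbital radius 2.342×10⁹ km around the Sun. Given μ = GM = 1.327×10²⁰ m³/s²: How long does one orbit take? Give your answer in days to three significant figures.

r = 2.342×10⁹ km = 2.342×10¹² m.
Kepler's third law: T = 2π√(r³/μ) = 2π√((2.342×10¹²)³ / 1.327×10²⁰).
r³/μ = 9.680×10¹⁶ s², so T = 2π × 3.111×10⁸ = 1.955×10⁹ s.
Converting: 1.955×10⁹ s ÷ 86400 = 22630 days.

T ≈ 22600 days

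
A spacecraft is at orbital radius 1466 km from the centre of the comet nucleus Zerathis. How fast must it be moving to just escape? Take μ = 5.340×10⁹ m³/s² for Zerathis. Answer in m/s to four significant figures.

v_esc ≈ 85.35 m/s

r = 1466 km = 1.466×10⁶ m.
Escape speed v_esc = √(2μ/r) = √(2 × 5.340×10⁹ / 1.466×10⁶) = √(7.285×10³) = 85.35 m/s.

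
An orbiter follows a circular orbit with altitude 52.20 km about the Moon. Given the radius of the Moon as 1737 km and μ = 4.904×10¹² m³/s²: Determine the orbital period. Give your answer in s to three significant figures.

T ≈ 6790 s

r = 1737 + 52.20 = 1789.2 km = 1.7892×10⁶ m.
Kepler's third law: T = 2π√(r³/μ) = 2π√((1.789×10⁶)³ / 4.904×10¹²).
r³/μ = 1.168×10⁶ s², so T = 2π × 1.081×10³ = 6.790×10³ s.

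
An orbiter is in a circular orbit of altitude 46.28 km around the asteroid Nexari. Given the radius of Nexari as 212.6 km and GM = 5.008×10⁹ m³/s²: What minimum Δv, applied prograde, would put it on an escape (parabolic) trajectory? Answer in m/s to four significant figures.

r = 212.6 + 46.28 = 258.88 km = 2.5888×10⁵ m.
Circular speed v_c = √(μ/r) = 139.1 m/s.
Escape speed v_esc = √(2μ/r) = √2 × v_c = 196.7 m/s.
Δv = v_esc − v_c = 57.61 m/s.

Δv ≈ 57.61 m/s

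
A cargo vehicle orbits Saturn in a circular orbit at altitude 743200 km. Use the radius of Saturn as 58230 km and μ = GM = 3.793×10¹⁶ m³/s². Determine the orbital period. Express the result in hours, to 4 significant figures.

T ≈ 203.3 hours

r = 58230 + 743200 = 801430 km = 8.0143×10⁸ m.
Kepler's third law: T = 2π√(r³/μ) = 2π√((8.014×10⁸)³ / 3.793×10¹⁶).
r³/μ = 1.357×10¹⁰ s², so T = 2π × 1.165×10⁵ = 7.320×10⁵ s.
Converting: 7.320×10⁵ s ÷ 3600 = 203.3 hours.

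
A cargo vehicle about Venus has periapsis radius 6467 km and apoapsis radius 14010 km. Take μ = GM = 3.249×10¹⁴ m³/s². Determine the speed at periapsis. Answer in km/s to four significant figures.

v ≈ 8.291 km/s

Semi-major axis a = (r_p + r_a)/2 = 10238 km = 1.024×10⁷ m.
Vis-viva: v² = μ(2/r − 1/a) = 3.249×10¹⁴ × (3.093×10⁻⁷ − 9.767×10⁻⁸) = 6.875×10⁷ m²/s².
v = 8291 m/s = 8.291 km/s.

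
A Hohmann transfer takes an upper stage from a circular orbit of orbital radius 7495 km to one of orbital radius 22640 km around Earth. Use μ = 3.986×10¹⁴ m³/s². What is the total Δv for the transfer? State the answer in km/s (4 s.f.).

r₁ = 7495 km = 7.495×10⁶ m.
r₂ = 22640 km = 2.264×10⁷ m.
Transfer ellipse a_t = (r₁ + r₂)/2 = 1.507×10⁷ m.
At r₁: circular v_c1 = √(μ/r₁) = 7293 m/s; transfer-perigee v_p = √[μ(2/r₁ − 1/a_t)] = 8939 m/s.
Δv₁ = v_p − v_c1 = 1647 m/s.
At r₂: circular v_c2 = √(μ/r₂) = 4196 m/s; transfer-apogee v_a = √[μ(2/r₂ − 1/a_t)] = 2959 m/s.
Δv₂ = v_c2 − v_a = 1237 m/s.
Total Δv = Δv₁ + Δv₂ = 2883 m/s = 2.883 km/s.

Δv_total ≈ 2.883 km/s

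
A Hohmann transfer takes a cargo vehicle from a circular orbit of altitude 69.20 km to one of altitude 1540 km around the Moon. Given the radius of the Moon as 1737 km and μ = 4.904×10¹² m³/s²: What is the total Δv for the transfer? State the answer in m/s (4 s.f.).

Δv_total ≈ 415.3 m/s

r₁ = 1737 + 69.20 = 1806.2 km = 1.8062×10⁶ m.
r₂ = 1737 + 1540 = 3277.0 km = 3.2770×10⁶ m.
Transfer ellipse a_t = (r₁ + r₂)/2 = 2.542×10⁶ m.
At r₁: circular v_c1 = √(μ/r₁) = 1648 m/s; transfer-perilune v_p = √[μ(2/r₁ − 1/a_t)] = 1871 m/s.
Δv₁ = v_p − v_c1 = 223.3 m/s.
At r₂: circular v_c2 = √(μ/r₂) = 1223 m/s; transfer-apolune v_a = √[μ(2/r₂ − 1/a_t)] = 1031 m/s.
Δv₂ = v_c2 − v_a = 192.1 m/s.
Total Δv = Δv₁ + Δv₂ = 415.3 m/s.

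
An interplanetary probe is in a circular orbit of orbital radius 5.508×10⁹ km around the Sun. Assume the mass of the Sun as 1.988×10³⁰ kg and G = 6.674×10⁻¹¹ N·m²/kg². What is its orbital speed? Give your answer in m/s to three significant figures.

v ≈ 4910 m/s

μ = GM = 6.674×10⁻¹¹ × 1.988×10³⁰ = 1.327×10²⁰ m³/s².
r = 5.508×10⁹ km = 5.508×10¹² m.
For a circular orbit v = √(μ/r) = √(1.327×10²⁰ / 5.508×10¹²) = √(2.409×10⁷) = 4908 m/s.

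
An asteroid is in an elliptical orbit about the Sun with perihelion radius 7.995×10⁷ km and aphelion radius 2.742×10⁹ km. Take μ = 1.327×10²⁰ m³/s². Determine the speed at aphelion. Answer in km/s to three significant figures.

Semi-major axis a = (r_p + r_a)/2 = 1.4110×10⁹ km = 1.411×10¹² m.
Vis-viva: v² = μ(2/r − 1/a) = 1.327×10²⁰ × (7.294×10⁻¹³ − 7.087×10⁻¹³) = 2.742×10⁶ m²/s².
v = 1656 m/s = 1.656 km/s.

v ≈ 1.66 km/s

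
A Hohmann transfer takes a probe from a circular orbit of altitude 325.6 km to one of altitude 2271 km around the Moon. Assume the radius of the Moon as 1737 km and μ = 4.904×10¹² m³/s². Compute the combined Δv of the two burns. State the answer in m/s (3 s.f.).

Δv_total ≈ 424 m/s

r₁ = 1737 + 325.6 = 2062.6 km = 2.0626×10⁶ m.
r₂ = 1737 + 2271 = 4008.0 km = 4.0080×10⁶ m.
Transfer ellipse a_t = (r₁ + r₂)/2 = 3.035×10⁶ m.
At r₁: circular v_c1 = √(μ/r₁) = 1542 m/s; transfer-perilune v_p = √[μ(2/r₁ − 1/a_t)] = 1772 m/s.
Δv₁ = v_p − v_c1 = 229.9 m/s.
At r₂: circular v_c2 = √(μ/r₂) = 1106 m/s; transfer-apolune v_a = √[μ(2/r₂ − 1/a_t)] = 911.8 m/s.
Δv₂ = v_c2 − v_a = 194.3 m/s.
Total Δv = Δv₁ + Δv₂ = 424.2 m/s.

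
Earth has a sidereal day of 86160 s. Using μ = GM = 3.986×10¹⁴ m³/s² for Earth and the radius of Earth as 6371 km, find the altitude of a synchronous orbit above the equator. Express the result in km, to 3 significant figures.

h_sync ≈ 35800 km

A synchronous orbit has period T, so by Kepler's third law a = (μT²/4π²)^(1/3).
μT²/4π² = 3.986×10¹⁴ × (8.616×10⁴)² / 39.48 = 7.495×10²² m³.
a = 4.216×10⁷ m = 42163 km.
Altitude h = a − R = 42163 − 6371 = 35792 km.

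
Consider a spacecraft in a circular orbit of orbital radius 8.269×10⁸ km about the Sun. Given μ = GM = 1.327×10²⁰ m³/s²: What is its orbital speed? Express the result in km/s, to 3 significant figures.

v ≈ 12.7 km/s

r = 8.269×10⁸ km = 8.269×10¹¹ m.
For a circular orbit v = √(μ/r) = √(1.327×10²⁰ / 8.269×10¹¹) = √(1.605×10⁸) = 12670 m/s.
That is 12.67 km/s.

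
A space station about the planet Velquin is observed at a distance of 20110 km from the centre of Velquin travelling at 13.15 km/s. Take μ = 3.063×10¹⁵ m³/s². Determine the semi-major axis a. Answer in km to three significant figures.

r = 2.011×10⁷ m.
Vis-viva rearranged: 1/a = 2/r − v²/μ = 9.945×10⁻⁸ − 5.646×10⁻⁸ = 4.300×10⁻⁸ m⁻¹.
a = 2.326×10⁷ m = 23257 km.

a ≈ 23300 km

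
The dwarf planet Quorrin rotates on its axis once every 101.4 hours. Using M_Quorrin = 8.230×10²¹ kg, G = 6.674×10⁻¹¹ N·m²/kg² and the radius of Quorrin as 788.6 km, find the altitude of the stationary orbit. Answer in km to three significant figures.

h_sync ≈ 11500 km

μ = GM = 6.674×10⁻¹¹ × 8.230×10²¹ = 5.493×10¹¹ m³/s².
T = 101.4 hours = 3.650×10⁵ s.
A synchronous orbit has period T, so by Kepler's third law a = (μT²/4π²)^(1/3).
μT²/4π² = 5.493×10¹¹ × (3.650×10⁵)² / 39.48 = 1.854×10²¹ m³.
a = 1.228×10⁷ m = 12285 km.
Altitude h = a − R = 12285 − 788.6 = 11496 km.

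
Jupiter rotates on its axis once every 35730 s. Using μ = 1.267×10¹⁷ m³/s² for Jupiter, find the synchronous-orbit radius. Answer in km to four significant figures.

r_sync ≈ 1.600×10⁵ km

A synchronous orbit has period T, so by Kepler's third law a = (μT²/4π²)^(1/3).
μT²/4π² = 1.267×10¹⁷ × (3.573×10⁴)² / 39.48 = 4.097×10²⁴ m³.
a = 1.600×10⁸ m = 1.6002×10⁵ km.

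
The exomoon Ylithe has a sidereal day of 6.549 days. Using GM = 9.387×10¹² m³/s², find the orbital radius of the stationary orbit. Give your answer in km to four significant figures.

T = 6.549 days = 5.658×10⁵ s.
A synchronous orbit has period T, so by Kepler's third law a = (μT²/4π²)^(1/3).
μT²/4π² = 9.387×10¹² × (5.658×10⁵)² / 39.48 = 7.613×10²² m³.
a = 4.238×10⁷ m = 42382 km.

r_sync ≈ 42380 km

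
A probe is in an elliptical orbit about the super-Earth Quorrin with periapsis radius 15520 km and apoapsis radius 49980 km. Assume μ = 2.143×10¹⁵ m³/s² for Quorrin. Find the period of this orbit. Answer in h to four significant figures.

T ≈ 7.066 h

Semi-major axis a = (r_p + r_a)/2 = (15520 + 49980)/2 = 32750 km = 3.275×10⁷ m.
By Kepler's third law T = 2π√(a³/μ) = 2π × 4.049×10³ = 2.544×10⁴ s.
= 7.066 h.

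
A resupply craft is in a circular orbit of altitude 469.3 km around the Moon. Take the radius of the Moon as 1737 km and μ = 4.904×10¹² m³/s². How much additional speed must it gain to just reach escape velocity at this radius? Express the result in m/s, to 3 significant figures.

r = 1737 + 469.3 = 2206.3 km = 2.2063×10⁶ m.
Circular speed v_c = √(μ/r) = 1491 m/s.
Escape speed v_esc = √(2μ/r) = √2 × v_c = 2108 m/s.
Δv = v_esc − v_c = 617.5 m/s.

Δv ≈ 618 m/s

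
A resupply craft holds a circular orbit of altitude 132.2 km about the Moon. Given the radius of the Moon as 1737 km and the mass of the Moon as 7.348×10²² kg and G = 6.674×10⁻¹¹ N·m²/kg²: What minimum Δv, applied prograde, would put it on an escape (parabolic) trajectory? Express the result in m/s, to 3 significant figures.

Δv ≈ 671 m/s

μ = GM = 6.674×10⁻¹¹ × 7.348×10²² = 4.904×10¹² m³/s².
r = 1737 + 132.2 = 1869.2 km = 1.8692×10⁶ m.
Circular speed v_c = √(μ/r) = 1620 m/s.
Escape speed v_esc = √(2μ/r) = √2 × v_c = 2291 m/s.
Δv = v_esc − v_c = 670.9 m/s.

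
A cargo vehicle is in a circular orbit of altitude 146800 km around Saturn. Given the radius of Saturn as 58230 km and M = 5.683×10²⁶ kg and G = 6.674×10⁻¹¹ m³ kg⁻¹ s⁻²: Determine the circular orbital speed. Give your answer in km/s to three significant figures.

v ≈ 13.6 km/s

μ = GM = 6.674×10⁻¹¹ × 5.683×10²⁶ = 3.793×10¹⁶ m³/s².
r = 58230 + 146800 = 205030 km = 2.0503×10⁸ m.
For a circular orbit v = √(μ/r) = √(3.793×10¹⁶ / 2.050×10⁸) = √(1.850×10⁸) = 13600 m/s.
That is 13.60 km/s.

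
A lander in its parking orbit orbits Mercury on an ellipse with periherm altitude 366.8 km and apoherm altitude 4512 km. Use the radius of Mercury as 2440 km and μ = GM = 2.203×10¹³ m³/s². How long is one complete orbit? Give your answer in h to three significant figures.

T ≈ 4.01 h

r_p = 2440 + 366.8 = 2806.8 km = 2.8068×10⁶ m.
r_a = 2440 + 4512 = 6952.0 km = 6.9520×10⁶ m.
Semi-major axis a = (r_p + r_a)/2 = (2806.8 + 6952.0)/2 = 4879.4 km = 4.879×10⁶ m.
By Kepler's third law T = 2π√(a³/μ) = 2π × 2.296×10³ = 1.443×10⁴ s.
= 4.008 h.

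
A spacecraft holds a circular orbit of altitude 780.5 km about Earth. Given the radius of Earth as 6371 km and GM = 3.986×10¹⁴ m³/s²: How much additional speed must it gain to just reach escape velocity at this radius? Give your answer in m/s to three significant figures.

Δv ≈ 3090 m/s

r = 6371 + 780.5 = 7151.5 km = 7.1515×10⁶ m.
Circular speed v_c = √(μ/r) = 7466 m/s.
Escape speed v_esc = √(2μ/r) = √2 × v_c = 10560 m/s.
Δv = v_esc − v_c = 3092 m/s.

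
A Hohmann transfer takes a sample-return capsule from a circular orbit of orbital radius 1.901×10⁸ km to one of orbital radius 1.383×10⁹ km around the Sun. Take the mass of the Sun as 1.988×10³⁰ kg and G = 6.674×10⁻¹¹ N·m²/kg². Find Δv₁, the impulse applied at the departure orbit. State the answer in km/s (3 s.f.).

Δv ≈ 8.61 km/s

μ = GM = 6.674×10⁻¹¹ × 1.988×10³⁰ = 1.327×10²⁰ m³/s².
r₁ = 1.901×10⁸ km = 1.901×10¹¹ m.
r₂ = 1.383×10⁹ km = 1.383×10¹² m.
Transfer ellipse a_t = (r₁ + r₂)/2 = 7.866×10¹¹ m.
At r₁: circular v_c1 = √(μ/r₁) = 26420 m/s; transfer-perihelion v_p = √[μ(2/r₁ − 1/a_t)] = 35030 m/s.
Δv₁ = v_p − v_c1 = 8613 m/s.
= 8.613 km/s.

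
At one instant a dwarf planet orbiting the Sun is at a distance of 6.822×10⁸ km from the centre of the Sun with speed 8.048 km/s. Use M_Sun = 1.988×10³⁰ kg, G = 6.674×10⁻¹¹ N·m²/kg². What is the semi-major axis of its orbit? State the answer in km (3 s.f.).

μ = GM = 6.674×10⁻¹¹ × 1.988×10³⁰ = 1.327×10²⁰ m³/s².
r = 6.822×10¹¹ m.
Vis-viva rearranged: 1/a = 2/r − v²/μ = 2.932×10⁻¹² − 4.882×10⁻¹³ = 2.444×10⁻¹² m⁻¹.
a = 4.092×10¹¹ m = 4.0925×10⁸ km.

a ≈ 4.09×10⁸ km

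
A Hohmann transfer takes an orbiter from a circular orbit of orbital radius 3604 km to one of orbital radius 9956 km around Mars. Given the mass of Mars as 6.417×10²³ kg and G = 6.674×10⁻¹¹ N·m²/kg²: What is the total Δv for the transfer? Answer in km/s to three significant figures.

μ = GM = 6.674×10⁻¹¹ × 6.417×10²³ = 4.283×10¹³ m³/s².
r₁ = 3604 km = 3.604×10⁶ m.
r₂ = 9956 km = 9.956×10⁶ m.
Transfer ellipse a_t = (r₁ + r₂)/2 = 6.780×10⁶ m.
At r₁: circular v_c1 = √(μ/r₁) = 3447 m/s; transfer-periapsis v_p = √[μ(2/r₁ − 1/a_t)] = 4177 m/s.
Δv₁ = v_p − v_c1 = 730.1 m/s.
At r₂: circular v_c2 = √(μ/r₂) = 2074 m/s; transfer-apoapsis v_a = √[μ(2/r₂ − 1/a_t)] = 1512 m/s.
Δv₂ = v_c2 − v_a = 561.9 m/s.
Total Δv = Δv₁ + Δv₂ = 1292 m/s = 1.292 km/s.

Δv_total ≈ 1.29 km/s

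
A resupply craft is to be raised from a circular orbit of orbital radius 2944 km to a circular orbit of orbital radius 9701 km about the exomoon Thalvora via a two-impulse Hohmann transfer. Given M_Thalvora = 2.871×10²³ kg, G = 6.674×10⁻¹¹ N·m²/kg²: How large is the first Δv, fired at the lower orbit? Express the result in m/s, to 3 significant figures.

μ = GM = 6.674×10⁻¹¹ × 2.871×10²³ = 1.916×10¹³ m³/s².
r₁ = 2944 km = 2.944×10⁶ m.
r₂ = 9701 km = 9.701×10⁶ m.
Transfer ellipse a_t = (r₁ + r₂)/2 = 6.322×10⁶ m.
At r₁: circular v_c1 = √(μ/r₁) = 2551 m/s; transfer-periapsis v_p = √[μ(2/r₁ − 1/a_t)] = 3160 m/s.
Δv₁ = v_p − v_c1 = 608.9 m/s.

Δv ≈ 609 m/s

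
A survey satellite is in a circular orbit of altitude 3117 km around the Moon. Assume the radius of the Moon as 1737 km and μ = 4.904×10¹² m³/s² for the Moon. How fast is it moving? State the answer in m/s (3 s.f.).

v ≈ 1010 m/s

r = 1737 + 3117 = 4854.0 km = 4.8540×10⁶ m.
For a circular orbit v = √(μ/r) = √(4.904×10¹² / 4.854×10⁶) = √(1.010×10⁶) = 1005 m/s.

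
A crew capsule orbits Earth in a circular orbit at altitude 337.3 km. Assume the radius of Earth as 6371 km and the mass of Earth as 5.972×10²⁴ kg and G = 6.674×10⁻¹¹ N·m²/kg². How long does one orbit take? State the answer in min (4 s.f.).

T ≈ 91.14 min

μ = GM = 6.674×10⁻¹¹ × 5.972×10²⁴ = 3.986×10¹⁴ m³/s².
r = 6371 + 337.3 = 6708.3 km = 6.7083×10⁶ m.
Kepler's third law: T = 2π√(r³/μ) = 2π√((6.708×10⁶)³ / 3.986×10¹⁴).
r³/μ = 7.574×10⁵ s², so T = 2π × 8.703×10² = 5.468×10³ s.
Converting: 5.468×10³ s ÷ 60.00 = 91.14 min.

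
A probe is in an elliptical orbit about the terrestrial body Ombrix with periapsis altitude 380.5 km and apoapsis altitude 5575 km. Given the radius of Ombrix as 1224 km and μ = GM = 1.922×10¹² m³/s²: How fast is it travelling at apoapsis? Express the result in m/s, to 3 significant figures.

v ≈ 329 m/s

r_p = 1224 + 380.5 = 1604.5 km = 1.6045×10⁶ m.
r_a = 1224 + 5575 = 6799.0 km = 6.7990×10⁶ m.
Semi-major axis a = (r_p + r_a)/2 = 4201.8 km = 4.202×10⁶ m.
Vis-viva: v² = μ(2/r − 1/a) = 1.922×10¹² × (2.942×10⁻⁷ − 2.380×10⁻⁷) = 1.079×10⁵ m²/s².
v = 328.6 m/s.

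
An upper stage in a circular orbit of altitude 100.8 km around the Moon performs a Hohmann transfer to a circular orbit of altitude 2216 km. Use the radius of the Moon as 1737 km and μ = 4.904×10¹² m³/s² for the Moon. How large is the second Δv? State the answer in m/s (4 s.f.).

Δv ≈ 226.4 m/s

r₁ = 1737 + 100.8 = 1837.8 km = 1.8378×10⁶ m.
r₂ = 1737 + 2216 = 3953.0 km = 3.9530×10⁶ m.
Transfer ellipse a_t = (r₁ + r₂)/2 = 2.895×10⁶ m.
At r₁: circular v_c1 = √(μ/r₁) = 1634 m/s; transfer-perilune v_p = √[μ(2/r₁ − 1/a_t)] = 1909 m/s.
At r₂: circular v_c2 = √(μ/r₂) = 1114 m/s; transfer-apolune v_a = √[μ(2/r₂ − 1/a_t)] = 887.4 m/s.
Δv₂ = v_c2 − v_a = 226.4 m/s.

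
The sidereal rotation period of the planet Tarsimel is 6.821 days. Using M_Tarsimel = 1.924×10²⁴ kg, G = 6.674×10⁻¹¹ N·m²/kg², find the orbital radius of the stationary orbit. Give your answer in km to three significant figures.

r_sync ≈ 1.04×10⁵ km

μ = GM = 6.674×10⁻¹¹ × 1.924×10²⁴ = 1.284×10¹⁴ m³/s².
T = 6.821 days = 5.893×10⁵ s.
A synchronous orbit has period T, so by Kepler's third law a = (μT²/4π²)^(1/3).
μT²/4π² = 1.284×10¹⁴ × (5.893×10⁵)² / 39.48 = 1.130×10²⁴ m³.
a = 1.041×10⁸ m = 1.0415×10⁵ km.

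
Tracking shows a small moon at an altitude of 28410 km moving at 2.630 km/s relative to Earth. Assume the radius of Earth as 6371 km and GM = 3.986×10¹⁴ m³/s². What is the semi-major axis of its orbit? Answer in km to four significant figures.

a ≈ 24910 km

r = 6371 + 28410 = 34781 km = 3.478×10⁷ m.
Specific orbital energy ε = v²/2 − μ/r = (2630)²/2 − 3.986×10¹⁴/3.478×10⁷ = -8.002×10⁶ J/kg.
Since ε = −μ/(2a), a = −μ/(2ε) = 2.491×10⁷ m = 24907 km.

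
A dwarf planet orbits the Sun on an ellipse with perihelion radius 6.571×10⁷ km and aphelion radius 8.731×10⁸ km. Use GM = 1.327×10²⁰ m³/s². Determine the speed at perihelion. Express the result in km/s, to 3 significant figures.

v ≈ 61.3 km/s

Semi-major axis a = (r_p + r_a)/2 = 4.6940×10⁸ km = 4.694×10¹¹ m.
Vis-viva: v² = μ(2/r − 1/a) = 1.327×10²⁰ × (3.044×10⁻¹¹ − 2.130×10⁻¹²) = 3.756×10⁹ m²/s².
v = 61290 m/s = 61.29 km/s.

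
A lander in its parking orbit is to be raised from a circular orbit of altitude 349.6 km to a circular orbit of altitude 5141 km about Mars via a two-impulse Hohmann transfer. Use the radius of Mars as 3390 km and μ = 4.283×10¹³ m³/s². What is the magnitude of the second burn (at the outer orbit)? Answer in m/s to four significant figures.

Δv ≈ 491.3 m/s

r₁ = 3390 + 349.6 = 3739.6 km = 3.7396×10⁶ m.
r₂ = 3390 + 5141 = 8531.0 km = 8.5310×10⁶ m.
Transfer ellipse a_t = (r₁ + r₂)/2 = 6.135×10⁶ m.
At r₁: circular v_c1 = √(μ/r₁) = 3384 m/s; transfer-periapsis v_p = √[μ(2/r₁ − 1/a_t)] = 3991 m/s.
At r₂: circular v_c2 = √(μ/r₂) = 2241 m/s; transfer-apoapsis v_a = √[μ(2/r₂ − 1/a_t)] = 1749 m/s.
Δv₂ = v_c2 − v_a = 491.3 m/s.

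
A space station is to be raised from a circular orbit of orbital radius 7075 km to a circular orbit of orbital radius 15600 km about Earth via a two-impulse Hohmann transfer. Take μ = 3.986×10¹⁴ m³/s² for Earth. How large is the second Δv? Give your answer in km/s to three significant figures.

r₁ = 7075 km = 7.075×10⁶ m.
r₂ = 15600 km = 1.560×10⁷ m.
Transfer ellipse a_t = (r₁ + r₂)/2 = 1.134×10⁷ m.
At r₁: circular v_c1 = √(μ/r₁) = 7506 m/s; transfer-perigee v_p = √[μ(2/r₁ − 1/a_t)] = 8805 m/s.
At r₂: circular v_c2 = √(μ/r₂) = 5055 m/s; transfer-apogee v_a = √[μ(2/r₂ − 1/a_t)] = 3993 m/s.
Δv₂ = v_c2 − v_a = 1062 m/s.
= 1.062 km/s.

Δv ≈ 1.06 km/s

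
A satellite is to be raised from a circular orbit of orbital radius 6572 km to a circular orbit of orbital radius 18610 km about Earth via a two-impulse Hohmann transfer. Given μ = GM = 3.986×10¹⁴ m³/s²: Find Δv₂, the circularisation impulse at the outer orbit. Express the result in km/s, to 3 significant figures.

r₁ = 6572 km = 6.572×10⁶ m.
r₂ = 18610 km = 1.861×10⁷ m.
Transfer ellipse a_t = (r₁ + r₂)/2 = 1.259×10⁷ m.
At r₁: circular v_c1 = √(μ/r₁) = 7788 m/s; transfer-perigee v_p = √[μ(2/r₁ − 1/a_t)] = 9468 m/s.
At r₂: circular v_c2 = √(μ/r₂) = 4628 m/s; transfer-apogee v_a = √[μ(2/r₂ − 1/a_t)] = 3344 m/s.
Δv₂ = v_c2 − v_a = 1284 m/s.
= 1.284 km/s.

Δv ≈ 1.28 km/s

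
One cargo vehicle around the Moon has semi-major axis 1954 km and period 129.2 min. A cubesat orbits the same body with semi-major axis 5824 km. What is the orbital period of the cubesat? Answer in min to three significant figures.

T₂ ≈ 665 min

Kepler's third law: T² ∝ a³, so T₂ = T₁ (a₂/a₁)^(3/2).
a₂/a₁ = 2.981, (a₂/a₁)^(3/2) = 5.146.
T₂ = 129.2 × 5.146 = 664.8 min.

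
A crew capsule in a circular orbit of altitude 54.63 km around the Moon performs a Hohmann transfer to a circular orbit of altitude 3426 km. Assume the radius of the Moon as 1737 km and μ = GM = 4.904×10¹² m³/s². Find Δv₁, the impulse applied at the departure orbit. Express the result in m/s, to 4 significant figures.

r₁ = 1737 + 54.63 = 1791.6 km = 1.7916×10⁶ m.
r₂ = 1737 + 3426 = 5163.0 km = 5.1630×10⁶ m.
Transfer ellipse a_t = (r₁ + r₂)/2 = 3.477×10⁶ m.
At r₁: circular v_c1 = √(μ/r₁) = 1654 m/s; transfer-perilune v_p = √[μ(2/r₁ − 1/a_t)] = 2016 m/s.
Δv₁ = v_p − v_c1 = 361.5 m/s.

Δv ≈ 361.5 m/s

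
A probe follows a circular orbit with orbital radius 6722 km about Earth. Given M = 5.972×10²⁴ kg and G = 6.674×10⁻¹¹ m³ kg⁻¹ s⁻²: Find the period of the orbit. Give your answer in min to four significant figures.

μ = GM = 6.674×10⁻¹¹ × 5.972×10²⁴ = 3.986×10¹⁴ m³/s².
r = 6722 km = 6.722×10⁶ m.
Kepler's third law: T = 2π√(r³/μ) = 2π√((6.722×10⁶)³ / 3.986×10¹⁴).
r³/μ = 7.621×10⁵ s², so T = 2π × 8.730×10² = 5.485×10³ s.
Converting: 5.485×10³ s ÷ 60.00 = 91.42 min.

T ≈ 91.42 min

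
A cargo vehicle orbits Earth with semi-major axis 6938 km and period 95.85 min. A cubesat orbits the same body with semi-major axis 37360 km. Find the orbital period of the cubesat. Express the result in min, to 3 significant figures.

Kepler's third law: T² ∝ a³, so T₂ = T₁ (a₂/a₁)^(3/2).
a₂/a₁ = 5.385, (a₂/a₁)^(3/2) = 12.50.
T₂ = 95.85 × 12.50 = 1198 min.

T₂ ≈ 1200 min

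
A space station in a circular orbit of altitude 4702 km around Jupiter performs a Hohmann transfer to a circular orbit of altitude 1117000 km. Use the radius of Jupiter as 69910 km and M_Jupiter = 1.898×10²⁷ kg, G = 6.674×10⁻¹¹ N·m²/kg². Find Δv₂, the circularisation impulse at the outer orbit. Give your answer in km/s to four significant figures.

Δv ≈ 6.778 km/s

μ = GM = 6.674×10⁻¹¹ × 1.898×10²⁷ = 1.267×10¹⁷ m³/s².
r₁ = 69910 + 4702 = 74612 km = 7.4612×10⁷ m.
r₂ = 69910 + 1117000 = 1186900 km = 1.1869×10⁹ m.
Transfer ellipse a_t = (r₁ + r₂)/2 = 6.308×10⁸ m.
At r₁: circular v_c1 = √(μ/r₁) = 41200 m/s; transfer-perijove v_p = √[μ(2/r₁ − 1/a_t)] = 56520 m/s.
At r₂: circular v_c2 = √(μ/r₂) = 10330 m/s; transfer-apojove v_a = √[μ(2/r₂ − 1/a_t)] = 3553 m/s.
Δv₂ = v_c2 − v_a = 6778 m/s.
= 6.778 km/s.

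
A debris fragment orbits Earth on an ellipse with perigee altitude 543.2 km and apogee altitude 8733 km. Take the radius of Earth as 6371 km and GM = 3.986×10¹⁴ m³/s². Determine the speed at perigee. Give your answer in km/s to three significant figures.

v ≈ 8.89 km/s

r_p = 6371 + 543.2 = 6914.2 km = 6.9142×10⁶ m.
r_a = 6371 + 8733 = 15104 km = 1.5104×10⁷ m.
Semi-major axis a = (r_p + r_a)/2 = 11009 km = 1.101×10⁷ m.
Vis-viva: v² = μ(2/r − 1/a) = 3.986×10¹⁴ × (2.893×10⁻⁷ − 9.083×10⁻⁸) = 7.909×10⁷ m²/s².
v = 8893 m/s = 8.893 km/s.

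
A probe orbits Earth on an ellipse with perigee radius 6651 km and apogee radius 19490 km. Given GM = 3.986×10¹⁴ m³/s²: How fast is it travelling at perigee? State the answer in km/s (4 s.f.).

Semi-major axis a = (r_p + r_a)/2 = 13070 km = 1.307×10⁷ m.
Vis-viva: v² = μ(2/r − 1/a) = 3.986×10¹⁴ × (3.007×10⁻⁷ − 7.651×10⁻⁸) = 8.937×10⁷ m²/s².
v = 9453 m/s = 9.453 km/s.

v ≈ 9.453 km/s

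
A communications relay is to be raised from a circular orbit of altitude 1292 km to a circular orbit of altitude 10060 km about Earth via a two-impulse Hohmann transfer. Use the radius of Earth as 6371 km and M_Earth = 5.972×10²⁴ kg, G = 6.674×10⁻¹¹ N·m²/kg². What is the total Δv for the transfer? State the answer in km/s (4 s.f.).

μ = GM = 6.674×10⁻¹¹ × 5.972×10²⁴ = 3.986×10¹⁴ m³/s².
r₁ = 6371 + 1292 = 7663.0 km = 7.6630×10⁶ m.
r₂ = 6371 + 10060 = 16431 km = 1.6431×10⁷ m.
Transfer ellipse a_t = (r₁ + r₂)/2 = 1.205×10⁷ m.
At r₁: circular v_c1 = √(μ/r₁) = 7212 m/s; transfer-perigee v_p = √[μ(2/r₁ − 1/a_t)] = 8423 m/s.
Δv₁ = v_p − v_c1 = 1211 m/s.
At r₂: circular v_c2 = √(μ/r₂) = 4925 m/s; transfer-apogee v_a = √[μ(2/r₂ − 1/a_t)] = 3928 m/s.
Δv₂ = v_c2 − v_a = 997.1 m/s.
Total Δv = Δv₁ + Δv₂ = 2208 m/s = 2.208 km/s.

Δv_total ≈ 2.208 km/s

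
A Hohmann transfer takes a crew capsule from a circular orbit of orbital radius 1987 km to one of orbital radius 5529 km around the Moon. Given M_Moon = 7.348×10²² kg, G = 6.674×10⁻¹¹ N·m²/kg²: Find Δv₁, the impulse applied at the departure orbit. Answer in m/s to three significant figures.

Δv ≈ 335 m/s

μ = GM = 6.674×10⁻¹¹ × 7.348×10²² = 4.904×10¹² m³/s².
r₁ = 1987 km = 1.987×10⁶ m.
r₂ = 5529 km = 5.529×10⁶ m.
Transfer ellipse a_t = (r₁ + r₂)/2 = 3.758×10⁶ m.
At r₁: circular v_c1 = √(μ/r₁) = 1571 m/s; transfer-perilune v_p = √[μ(2/r₁ − 1/a_t)] = 1906 m/s.
Δv₁ = v_p − v_c1 = 334.6 m/s.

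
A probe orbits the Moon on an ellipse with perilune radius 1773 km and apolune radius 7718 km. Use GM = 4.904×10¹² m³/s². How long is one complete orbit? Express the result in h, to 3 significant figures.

T ≈ 8.15 h

Semi-major axis a = (r_p + r_a)/2 = (1773.0 + 7718.0)/2 = 4745.5 km = 4.746×10⁶ m.
By Kepler's third law T = 2π√(a³/μ) = 2π × 4.668×10³ = 2.933×10⁴ s.
= 8.148 h.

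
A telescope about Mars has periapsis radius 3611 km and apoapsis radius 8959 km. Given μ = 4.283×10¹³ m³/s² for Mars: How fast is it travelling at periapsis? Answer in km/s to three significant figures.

v ≈ 4.11 km/s

Semi-major axis a = (r_p + r_a)/2 = 6285.0 km = 6.285×10⁶ m.
Vis-viva: v² = μ(2/r − 1/a) = 4.283×10¹³ × (5.539×10⁻⁷ − 1.591×10⁻⁷) = 1.691×10⁷ m²/s².
v = 4112 m/s = 4.112 km/s.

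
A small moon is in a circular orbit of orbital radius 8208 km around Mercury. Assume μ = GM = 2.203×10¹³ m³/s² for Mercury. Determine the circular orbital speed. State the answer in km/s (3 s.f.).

v ≈ 1.64 km/s

r = 8208 km = 8.208×10⁶ m.
For a circular orbit v = √(μ/r) = √(2.203×10¹³ / 8.208×10⁶) = √(2.684×10⁶) = 1638 m/s.
That is 1.638 km/s.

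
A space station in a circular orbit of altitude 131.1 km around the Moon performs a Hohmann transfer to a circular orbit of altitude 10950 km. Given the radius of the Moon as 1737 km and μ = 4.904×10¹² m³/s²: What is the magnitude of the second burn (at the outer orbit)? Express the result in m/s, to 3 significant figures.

Δv ≈ 307 m/s

r₁ = 1737 + 131.1 = 1868.1 km = 1.8681×10⁶ m.
r₂ = 1737 + 10950 = 12687 km = 1.2687×10⁷ m.
Transfer ellipse a_t = (r₁ + r₂)/2 = 7.278×10⁶ m.
At r₁: circular v_c1 = √(μ/r₁) = 1620 m/s; transfer-perilune v_p = √[μ(2/r₁ − 1/a_t)] = 2139 m/s.
At r₂: circular v_c2 = √(μ/r₂) = 621.7 m/s; transfer-apolune v_a = √[μ(2/r₂ − 1/a_t)] = 315.0 m/s.
Δv₂ = v_c2 − v_a = 306.7 m/s.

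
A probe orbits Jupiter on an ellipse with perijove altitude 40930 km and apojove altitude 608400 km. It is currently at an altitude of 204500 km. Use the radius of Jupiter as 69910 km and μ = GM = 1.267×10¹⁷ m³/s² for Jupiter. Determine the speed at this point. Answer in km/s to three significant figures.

r_p = 69910 + 40930 = 110840 km = 1.1084×10⁸ m.
r_a = 69910 + 608400 = 678310 km = 6.7831×10⁸ m.
r = 69910 + 204500 = 2.7441×10⁵ km = 2.744×10⁸ m.
Semi-major axis a = (r_p + r_a)/2 = 3.9458×10⁵ km = 3.946×10⁸ m.
Vis-viva: v² = μ(2/r − 1/a) = 1.267×10¹⁷ × (7.288×10⁻⁹ − 2.534×10⁻⁹) = 6.023×10⁸ m²/s².
v = 24540 m/s = 24.54 km/s.

v ≈ 24.5 km/s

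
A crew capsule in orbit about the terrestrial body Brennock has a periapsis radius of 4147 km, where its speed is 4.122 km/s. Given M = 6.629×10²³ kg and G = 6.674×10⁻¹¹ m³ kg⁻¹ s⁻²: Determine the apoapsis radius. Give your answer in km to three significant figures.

μ = GM = 6.674×10⁻¹¹ × 6.629×10²³ = 4.424×10¹³ m³/s².
r_p = 4.147×10⁶ m.
Specific energy ε = v²/2 − μ/r = -2.173×10⁶ J/kg, so a = −μ/(2ε) = 1.018×10⁷ m.
The apsides satisfy r_p + r_a = 2a, so the apoapsis radius is 2a − r_p = 1.621×10⁷ m = 16213 km.

apoapsis radius ≈ 16200 km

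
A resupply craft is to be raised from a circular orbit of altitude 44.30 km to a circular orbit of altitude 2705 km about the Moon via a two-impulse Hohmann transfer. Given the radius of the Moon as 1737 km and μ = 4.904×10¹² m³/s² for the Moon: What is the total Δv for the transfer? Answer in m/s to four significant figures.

r₁ = 1737 + 44.30 = 1781.3 km = 1.7813×10⁶ m.
r₂ = 1737 + 2705 = 4442.0 km = 4.4420×10⁶ m.
Transfer ellipse a_t = (r₁ + r₂)/2 = 3.112×10⁶ m.
At r₁: circular v_c1 = √(μ/r₁) = 1659 m/s; transfer-perilune v_p = √[μ(2/r₁ − 1/a_t)] = 1982 m/s.
Δv₁ = v_p − v_c1 = 323.2 m/s.
At r₂: circular v_c2 = √(μ/r₂) = 1051 m/s; transfer-apolune v_a = √[μ(2/r₂ − 1/a_t)] = 795.0 m/s.
Δv₂ = v_c2 − v_a = 255.7 m/s.
Total Δv = Δv₁ + Δv₂ = 578.9 m/s.

Δv_total ≈ 578.9 m/s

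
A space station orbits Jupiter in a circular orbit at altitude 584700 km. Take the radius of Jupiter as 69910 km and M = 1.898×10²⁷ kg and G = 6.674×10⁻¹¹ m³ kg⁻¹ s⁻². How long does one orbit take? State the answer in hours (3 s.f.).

μ = GM = 6.674×10⁻¹¹ × 1.898×10²⁷ = 1.267×10¹⁷ m³/s².
r = 69910 + 584700 = 654610 km = 6.5461×10⁸ m.
Kepler's third law: T = 2π√(r³/μ) = 2π√((6.546×10⁸)³ / 1.267×10¹⁷).
r³/μ = 2.214×10⁹ s², so T = 2π × 4.706×10⁴ = 2.957×10⁵ s.
Converting: 2.957×10⁵ s ÷ 3600 = 82.13 hours.

T ≈ 82.1 hours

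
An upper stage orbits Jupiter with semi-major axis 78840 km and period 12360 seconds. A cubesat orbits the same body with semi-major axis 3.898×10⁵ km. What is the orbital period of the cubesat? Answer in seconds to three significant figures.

T₂ ≈ 1.36×10⁵ seconds

Kepler's third law: T² ∝ a³, so T₂ = T₁ (a₂/a₁)^(3/2).
a₂/a₁ = 4.944, (a₂/a₁)^(3/2) = 10.99.
T₂ = 12360 × 10.99 = 1.359×10⁵ seconds.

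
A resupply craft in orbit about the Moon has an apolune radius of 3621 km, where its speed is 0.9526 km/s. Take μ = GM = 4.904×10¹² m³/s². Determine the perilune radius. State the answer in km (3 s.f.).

r_a = 3.621×10⁶ m.
Specific energy ε = v²/2 − μ/r = -9.006×10⁵ J/kg, so a = −μ/(2ε) = 2.723×10⁶ m.
The apsides satisfy r_p + r_a = 2a, so the perilune radius is 2a − r_a = 1.824×10⁶ m = 1824.3 km.

perilune radius ≈ 1820 km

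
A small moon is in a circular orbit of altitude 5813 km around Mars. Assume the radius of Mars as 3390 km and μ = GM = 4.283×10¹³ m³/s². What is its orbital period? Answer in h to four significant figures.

r = 3390 + 5813 = 9203.0 km = 9.2030×10⁶ m.
Kepler's third law: T = 2π√(r³/μ) = 2π√((9.203×10⁶)³ / 4.283×10¹³).
r³/μ = 1.820×10⁷ s², so T = 2π × 4.266×10³ = 2.680×10⁴ s.
Converting: 2.680×10⁴ s ÷ 3600 = 7.446 h.

T ≈ 7.446 h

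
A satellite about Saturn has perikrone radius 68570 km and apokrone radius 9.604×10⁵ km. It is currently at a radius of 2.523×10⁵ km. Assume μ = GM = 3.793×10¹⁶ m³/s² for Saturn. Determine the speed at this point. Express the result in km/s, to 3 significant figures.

Semi-major axis a = (r_p + r_a)/2 = 5.1448×10⁵ km = 5.145×10⁸ m.
Vis-viva: v² = μ(2/r − 1/a) = 3.793×10¹⁶ × (7.927×10⁻⁹ − 1.944×10⁻⁹) = 2.269×10⁸ m²/s².
v = 15060 m/s = 15.06 km/s.

v ≈ 15.1 km/s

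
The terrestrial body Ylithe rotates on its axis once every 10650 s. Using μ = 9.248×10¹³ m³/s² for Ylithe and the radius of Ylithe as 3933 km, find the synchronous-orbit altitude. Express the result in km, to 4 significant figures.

A synchronous orbit has period T, so by Kepler's third law a = (μT²/4π²)^(1/3).
μT²/4π² = 9.248×10¹³ × (1.065×10⁴)² / 39.48 = 2.657×10²⁰ m³.
a = 6.429×10⁶ m = 6428.8 km.
Altitude h = a − R = 6428.8 − 3933 = 2495.8 km.

h_sync ≈ 2496 km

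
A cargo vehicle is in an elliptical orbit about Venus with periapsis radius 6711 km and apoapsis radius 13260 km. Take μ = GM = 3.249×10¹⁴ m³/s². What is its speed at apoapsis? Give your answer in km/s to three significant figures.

Semi-major axis a = (r_p + r_a)/2 = 9985.5 km = 9.986×10⁶ m.
Vis-viva: v² = μ(2/r − 1/a) = 3.249×10¹⁴ × (1.508×10⁻⁷ − 1.001×10⁻⁷) = 1.647×10⁷ m²/s².
v = 4058 m/s = 4.058 km/s.

v ≈ 4.06 km/s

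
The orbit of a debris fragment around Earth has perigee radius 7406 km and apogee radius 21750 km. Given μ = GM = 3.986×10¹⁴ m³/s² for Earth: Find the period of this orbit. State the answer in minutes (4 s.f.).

Semi-major axis a = (r_p + r_a)/2 = (7406.0 + 21750)/2 = 14578 km = 1.458×10⁷ m.
By Kepler's third law T = 2π√(a³/μ) = 2π × 2.788×10³ = 1.752×10⁴ s.
= 291.9 minutes.

T ≈ 291.9 minutes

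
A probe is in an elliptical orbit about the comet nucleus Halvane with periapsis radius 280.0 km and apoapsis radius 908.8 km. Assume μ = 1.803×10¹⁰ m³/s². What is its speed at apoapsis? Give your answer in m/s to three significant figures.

v ≈ 96.7 m/s

Semi-major axis a = (r_p + r_a)/2 = 594.40 km = 5.944×10⁵ m.
Vis-viva: v² = μ(2/r − 1/a) = 1.803×10¹⁰ × (2.201×10⁻⁶ − 1.682×10⁻⁶) = 9.346×10³ m²/s².
v = 96.67 m/s.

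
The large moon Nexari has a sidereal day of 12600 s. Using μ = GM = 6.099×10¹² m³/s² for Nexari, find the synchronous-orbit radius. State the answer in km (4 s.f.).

A synchronous orbit has period T, so by Kepler's third law a = (μT²/4π²)^(1/3).
μT²/4π² = 6.099×10¹² × (1.260×10⁴)² / 39.48 = 2.453×10¹⁹ m³.
a = 2.905×10⁶ m = 2905.4 km.

r_sync ≈ 2905 km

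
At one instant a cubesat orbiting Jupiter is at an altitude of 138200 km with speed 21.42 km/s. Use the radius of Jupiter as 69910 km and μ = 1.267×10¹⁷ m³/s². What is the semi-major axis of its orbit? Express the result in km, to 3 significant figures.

r = 69910 + 138200 = 2.0811×10⁵ km = 2.081×10⁸ m.
Specific orbital energy ε = v²/2 − μ/r = (21420)²/2 − 1.267×10¹⁷/2.081×10⁸ = -3.794×10⁸ J/kg.
Since ε = −μ/(2a), a = −μ/(2ε) = 1.670×10⁸ m = 1.6697×10⁵ km.

a ≈ 1.67×10⁵ km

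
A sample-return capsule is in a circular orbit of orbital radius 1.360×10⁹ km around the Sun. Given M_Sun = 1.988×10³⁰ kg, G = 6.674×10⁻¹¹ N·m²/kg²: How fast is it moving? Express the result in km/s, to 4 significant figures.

μ = GM = 6.674×10⁻¹¹ × 1.988×10³⁰ = 1.327×10²⁰ m³/s².
r = 1.360×10⁹ km = 1.360×10¹² m.
For a circular orbit v = √(μ/r) = √(1.327×10²⁰ / 1.360×10¹²) = √(9.756×10⁷) = 9877 m/s.
That is 9.877 km/s.

v ≈ 9.877 km/s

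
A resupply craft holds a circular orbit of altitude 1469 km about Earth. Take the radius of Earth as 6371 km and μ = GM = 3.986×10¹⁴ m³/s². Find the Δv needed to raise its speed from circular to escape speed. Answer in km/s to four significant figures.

Δv ≈ 2.953 km/s

r = 6371 + 1469 = 7840.0 km = 7.8400×10⁶ m.
Circular speed v_c = √(μ/r) = 7130 m/s.
Escape speed v_esc = √(2μ/r) = √2 × v_c = 10080 m/s.
Δv = v_esc − v_c = 2953 m/s = 2.953 km/s.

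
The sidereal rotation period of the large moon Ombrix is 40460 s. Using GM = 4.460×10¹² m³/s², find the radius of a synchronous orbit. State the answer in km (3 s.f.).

r_sync ≈ 5700 km

A synchronous orbit has period T, so by Kepler's third law a = (μT²/4π²)^(1/3).
μT²/4π² = 4.460×10¹² × (4.046×10⁴)² / 39.48 = 1.849×10²⁰ m³.
a = 5.697×10⁶ m = 5697.4 km.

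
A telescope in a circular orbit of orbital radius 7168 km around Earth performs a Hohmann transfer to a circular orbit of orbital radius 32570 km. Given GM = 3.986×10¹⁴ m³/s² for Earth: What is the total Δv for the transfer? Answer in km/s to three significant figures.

r₁ = 7168 km = 7.168×10⁶ m.
r₂ = 32570 km = 3.257×10⁷ m.
Transfer ellipse a_t = (r₁ + r₂)/2 = 1.987×10⁷ m.
At r₁: circular v_c1 = √(μ/r₁) = 7457 m/s; transfer-perigee v_p = √[μ(2/r₁ − 1/a_t)] = 9548 m/s.
Δv₁ = v_p − v_c1 = 2090 m/s.
At r₂: circular v_c2 = √(μ/r₂) = 3498 m/s; transfer-apogee v_a = √[μ(2/r₂ − 1/a_t)] = 2101 m/s.
Δv₂ = v_c2 − v_a = 1397 m/s.
Total Δv = Δv₁ + Δv₂ = 3488 m/s = 3.488 km/s.

Δv_total ≈ 3.49 km/s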